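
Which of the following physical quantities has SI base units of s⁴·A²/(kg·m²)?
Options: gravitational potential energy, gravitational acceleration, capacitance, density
Checking the SI base units of each option:
  gravitational potential energy (U = -GMm/r): kg·m²/s²  ✗
  gravitational acceleration (g = GM/r²): m/s²  ✗
  capacitance (C = Q/V): s⁴·A²/(kg·m²)  ✓ matches
  density (ρ = m/V): kg/m³  ✗

Only capacitance has units s⁴·A²/(kg·m²).

Answer: capacitance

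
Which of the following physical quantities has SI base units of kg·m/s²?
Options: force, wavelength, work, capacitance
Checking the SI base units of each option:
  force (F = ma): kg·m/s²  ✓ matches
  wavelength (λ = v/f): m  ✗
  work (W = Fd): kg·m²/s²  ✗
  capacitance (C = Q/V): s⁴·A²/(kg·m²)  ✗

Only force has units kg·m/s².

Answer: force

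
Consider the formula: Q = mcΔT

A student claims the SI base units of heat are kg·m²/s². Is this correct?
Units of each symbol in Q = mcΔT:
  m (mass): kg
  c (specific heat capacity, in J/(kg·K)): m²/(s²·K)
  ΔT (temperature change): K

Multiplying the contributions: [kg] · [m²/(s²·K)] · [K]
Adding exponents of each base unit: kg: 1, m: 2, s: -2
SI base units of heat: kg·m²/s²

The claimed units kg·m²/s² match the derived units, so the claim is correct.

Answer: Yes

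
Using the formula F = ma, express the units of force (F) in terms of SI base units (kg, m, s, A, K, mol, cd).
Units of each symbol in F = ma:
  m (mass): kg
  a (acceleration): m/s²

Multiplying the contributions: [kg] · [m/s²]
Adding exponents of each base unit: kg: 1, m: 1, s: -2
SI base units of force: kg·m/s²

Answer: kg·m/s²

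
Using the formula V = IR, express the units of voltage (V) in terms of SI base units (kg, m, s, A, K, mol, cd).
Units of each symbol in V = IR:
  I (current): A
  R (resistance, in ohms): kg·m²/(s³·A²)

Multiplying the contributions: [A] · [kg·m²/(s³·A²)]
Adding exponents of each base unit: kg: 1, m: 2, s: -3, A: -1
SI base units of voltage: kg·m²/(s³·A)

Answer: kg·m²/(s³·A)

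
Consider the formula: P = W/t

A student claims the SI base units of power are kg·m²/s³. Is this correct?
Units of each symbol in P = W/t:
  W (work): kg·m²/s²
  t (time): s  → in the denominator, contributes 1/s

Multiplying the contributions: [kg·m²/s²] · [1/s]
Adding exponents of each base unit: kg: 1, m: 2, s: -3
SI base units of power: kg·m²/s³

The claimed units kg·m²/s³ match the derived units, so the claim is correct.

Answer: Yes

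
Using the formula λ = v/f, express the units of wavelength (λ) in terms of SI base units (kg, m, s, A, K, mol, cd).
Units of each symbol in λ = v/f:
  v (wave speed): m/s
  f (frequency): 1/s  → in the denominator, contributes s

Multiplying the contributions: [m/s] · [s]
Adding exponents of each base unit: m: 1
SI base units of wavelength: m

Answer: m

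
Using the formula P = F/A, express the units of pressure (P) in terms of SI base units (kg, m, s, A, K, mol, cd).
Units of each symbol in P = F/A:
  F (force): kg·m/s²
  A (area): m²  → in the denominator, contributes 1/m²

Multiplying the contributions: [kg·m/s²] · [1/m²]
Adding exponents of each base unit: kg: 1, m: -1, s: -2
SI base units of pressure: kg/(m·s²)

Answer: kg/(m·s²)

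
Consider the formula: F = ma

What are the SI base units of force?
Units of each symbol in F = ma:
  m (mass): kg
  a (acceleration): m/s²

Multiplying the contributions: [kg] · [m/s²]
Adding exponents of each base unit: kg: 1, m: 1, s: -2
SI base units of force: kg·m/s²

Answer: kg·m/s²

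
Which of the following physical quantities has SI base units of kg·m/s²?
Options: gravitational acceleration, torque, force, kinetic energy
Checking the SI base units of each option:
  gravitational acceleration (g = GM/r²): m/s²  ✗
  torque (τ = Fr): kg·m²/s²  ✗
  force (F = ma): kg·m/s²  ✓ matches
  kinetic energy (E = ½mv²): kg·m²/s²  ✗

Only force has units kg·m/s².

Answer: force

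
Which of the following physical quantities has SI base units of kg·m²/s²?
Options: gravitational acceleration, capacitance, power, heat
Checking the SI base units of each option:
  gravitational acceleration (g = GM/r²): m/s²  ✗
  capacitance (C = Q/V): s⁴·A²/(kg·m²)  ✗
  power (P = W/t): kg·m²/s³  ✗
  heat (Q = mcΔT): kg·m²/s²  ✓ matches

Only heat has units kg·m²/s².

Answer: heat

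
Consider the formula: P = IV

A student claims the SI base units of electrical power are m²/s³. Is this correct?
Units of each symbol in P = IV:
  I (current): A
  V (voltage, in volts): kg·m²/(s³·A)

Multiplying the contributions: [A] · [kg·m²/(s³·A)]
Adding exponents of each base unit: kg: 1, m: 2, s: -3
SI base units of electrical power: kg·m²/s³

The claimed units m²/s³ (exponents m: 2, s: -3) do not match the derived units kg·m²/s³ (exponents kg: 1, m: 2, s: -3), so the claim is incorrect.

Answer: No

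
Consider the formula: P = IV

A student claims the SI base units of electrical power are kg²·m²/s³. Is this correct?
Units of each symbol in P = IV:
  I (current): A
  V (voltage, in volts): kg·m²/(s³·A)

Multiplying the contributions: [A] · [kg·m²/(s³·A)]
Adding exponents of each base unit: kg: 1, m: 2, s: -3
SI base units of electrical power: kg·m²/s³

The claimed units kg²·m²/s³ (exponents kg: 2, m: 2, s: -3) do not match the derived units kg·m²/s³ (exponents kg: 1, m: 2, s: -3), so the claim is incorrect.

Answer: No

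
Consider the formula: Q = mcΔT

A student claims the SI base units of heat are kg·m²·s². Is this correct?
Units of each symbol in Q = mcΔT:
  m (mass): kg
  c (specific heat capacity, in J/(kg·K)): m²/(s²·K)
  ΔT (temperature change): K

Multiplying the contributions: [kg] · [m²/(s²·K)] · [K]
Adding exponents of each base unit: kg: 1, m: 2, s: -2
SI base units of heat: kg·m²/s²

The claimed units kg·m²·s² (exponents kg: 1, m: 2, s: 2) do not match the derived units kg·m²/s² (exponents kg: 1, m: 2, s: -2), so the claim is incorrect.

Answer: No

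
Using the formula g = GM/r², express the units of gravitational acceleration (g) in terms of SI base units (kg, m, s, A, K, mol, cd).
Units of each symbol in g = GM/r²:
  G (gravitational constant): m³/(kg·s²)
  M (mass): kg
  r (distance): m  → to the power 2 in the denominator, contributes 1/m²

Multiplying the contributions: [m³/(kg·s²)] · [kg] · [1/m²]
Adding exponents of each base unit: m: 1, s: -2
SI base units of gravitational acceleration: m/s²

Answer: m/s²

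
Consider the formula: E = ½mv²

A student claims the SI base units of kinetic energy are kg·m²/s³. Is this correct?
Units of each symbol in E = ½mv²:
  m (mass): kg
  v (speed): m/s  → to the power 2, contributes m²/s²
  The factor ½ is dimensionless.

Multiplying the contributions: [kg] · [m²/s²]
Adding exponents of each base unit: kg: 1, m: 2, s: -2
SI base units of kinetic energy: kg·m²/s²

The claimed units kg·m²/s³ (exponents kg: 1, m: 2, s: -3) do not match the derived units kg·m²/s² (exponents kg: 1, m: 2, s: -2), so the claim is incorrect.

Answer: No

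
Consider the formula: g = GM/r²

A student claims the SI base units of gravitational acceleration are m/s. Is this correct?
Units of each symbol in g = GM/r²:
  G (gravitational constant): m³/(kg·s²)
  M (mass): kg
  r (distance): m  → to the power 2 in the denominator, contributes 1/m²

Multiplying the contributions: [m³/(kg·s²)] · [kg] · [1/m²]
Adding exponents of each base unit: m: 1, s: -2
SI base units of gravitational acceleration: m/s²

The claimed units m/s (exponents m: 1, s: -1) do not match the derived units m/s² (exponents m: 1, s: -2), so the claim is incorrect.

Answer: No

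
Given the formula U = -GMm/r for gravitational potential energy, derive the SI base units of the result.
Units of each symbol in U = -GMm/r:
  G (gravitational constant): m³/(kg·s²)
  M (mass): kg
  m (mass): kg
  r (distance): m  → in the denominator, contributes 1/m
  The minus sign does not affect the units.

Multiplying the contributions: [m³/(kg·s²)] · [kg] · [kg] · [1/m]
Adding exponents of each base unit: kg: 1, m: 2, s: -2
SI base units of gravitational potential energy: kg·m²/s²

Answer: kg·m²/s²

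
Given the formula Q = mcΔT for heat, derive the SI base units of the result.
Units of each symbol in Q = mcΔT:
  m (mass): kg
  c (specific heat capacity, in J/(kg·K)): m²/(s²·K)
  ΔT (temperature change): K

Multiplying the contributions: [kg] · [m²/(s²·K)] · [K]
Adding exponents of each base unit: kg: 1, m: 2, s: -2
SI base units of heat: kg·m²/s²

Answer: kg·m²/s²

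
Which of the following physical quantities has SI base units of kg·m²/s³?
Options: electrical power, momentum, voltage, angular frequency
Checking the SI base units of each option:
  electrical power (P = IV): kg·m²/s³  ✓ matches
  momentum (p = mv): kg·m/s  ✗
  voltage (V = IR): kg·m²/(s³·A)  ✗
  angular frequency (ω = 2πf): 1/s  ✗

Only electrical power has units kg·m²/s³.

Answer: electrical power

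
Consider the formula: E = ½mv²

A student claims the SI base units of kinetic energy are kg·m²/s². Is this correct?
Units of each symbol in E = ½mv²:
  m (mass): kg
  v (speed): m/s  → to the power 2, contributes m²/s²
  The factor ½ is dimensionless.

Multiplying the contributions: [kg] · [m²/s²]
Adding exponents of each base unit: kg: 1, m: 2, s: -2
SI base units of kinetic energy: kg·m²/s²

The claimed units kg·m²/s² match the derived units, so the claim is correct.

Answer: Yes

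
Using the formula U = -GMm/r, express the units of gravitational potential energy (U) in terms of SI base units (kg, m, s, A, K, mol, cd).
Units of each symbol in U = -GMm/r:
  G (gravitational constant): m³/(kg·s²)
  M (mass): kg
  m (mass): kg
  r (distance): m  → in the denominator, contributes 1/m
  The minus sign does not affect the units.

Multiplying the contributions: [m³/(kg·s²)] · [kg] · [kg] · [1/m]
Adding exponents of each base unit: kg: 1, m: 2, s: -2
SI base units of gravitational potential energy: kg·m²/s²

Answer: kg·m²/s²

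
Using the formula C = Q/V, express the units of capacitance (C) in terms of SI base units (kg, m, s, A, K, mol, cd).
Units of each symbol in C = Q/V:
  Q (charge, in coulombs): s·A
  V (voltage, in volts): kg·m²/(s³·A)  → in the denominator, contributes s³·A/(kg·m²)

Multiplying the contributions: [s·A] · [s³·A/(kg·m²)]
Adding exponents of each base unit: kg: -1, m: -2, s: 4, A: 2
SI base units of capacitance: s⁴·A²/(kg·m²)

Answer: s⁴·A²/(kg·m²)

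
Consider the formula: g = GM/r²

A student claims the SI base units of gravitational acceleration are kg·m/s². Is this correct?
Units of each symbol in g = GM/r²:
  G (gravitational constant): m³/(kg·s²)
  M (mass): kg
  r (distance): m  → to the power 2 in the denominator, contributes 1/m²

Multiplying the contributions: [m³/(kg·s²)] · [kg] · [1/m²]
Adding exponents of each base unit: m: 1, s: -2
SI base units of gravitational acceleration: m/s²

The claimed units kg·m/s² (exponents kg: 1, m: 1, s: -2) do not match the derived units m/s² (exponents m: 1, s: -2), so the claim is incorrect.

Answer: No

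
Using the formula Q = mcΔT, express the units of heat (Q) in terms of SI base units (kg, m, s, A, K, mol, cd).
Units of each symbol in Q = mcΔT:
  m (mass): kg
  c (specific heat capacity, in J/(kg·K)): m²/(s²·K)
  ΔT (temperature change): K

Multiplying the contributions: [kg] · [m²/(s²·K)] · [K]
Adding exponents of each base unit: kg: 1, m: 2, s: -2
SI base units of heat: kg·m²/s²

Answer: kg·m²/s²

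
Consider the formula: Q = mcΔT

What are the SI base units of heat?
Units of each symbol in Q = mcΔT:
  m (mass): kg
  c (specific heat capacity, in J/(kg·K)): m²/(s²·K)
  ΔT (temperature change): K

Multiplying the contributions: [kg] · [m²/(s²·K)] · [K]
Adding exponents of each base unit: kg: 1, m: 2, s: -2
SI base units of heat: kg·m²/s²

Answer: kg·m²/s²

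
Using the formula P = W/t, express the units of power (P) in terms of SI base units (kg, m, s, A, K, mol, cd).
Units of each symbol in P = W/t:
  W (work): kg·m²/s²
  t (time): s  → in the denominator, contributes 1/s

Multiplying the contributions: [kg·m²/s²] · [1/s]
Adding exponents of each base unit: kg: 1, m: 2, s: -3
SI base units of power: kg·m²/s³

Answer: kg·m²/s³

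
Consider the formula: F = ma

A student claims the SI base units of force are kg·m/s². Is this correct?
Units of each symbol in F = ma:
  m (mass): kg
  a (acceleration): m/s²

Multiplying the contributions: [kg] · [m/s²]
Adding exponents of each base unit: kg: 1, m: 1, s: -2
SI base units of force: kg·m/s²

The claimed units kg·m/s² match the derived units, so the claim is correct.

Answer: Yes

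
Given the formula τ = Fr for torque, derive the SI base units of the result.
Units of each symbol in τ = Fr:
  F (force): kg·m/s²
  r (lever arm): m

Multiplying the contributions: [kg·m/s²] · [m]
Adding exponents of each base unit: kg: 1, m: 2, s: -2
SI base units of torque: kg·m²/s²

Answer: kg·m²/s²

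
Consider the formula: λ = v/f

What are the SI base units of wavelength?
Units of each symbol in λ = v/f:
  v (wave speed): m/s
  f (frequency): 1/s  → in the denominator, contributes s

Multiplying the contributions: [m/s] · [s]
Adding exponents of each base unit: m: 1
SI base units of wavelength: m

Answer: m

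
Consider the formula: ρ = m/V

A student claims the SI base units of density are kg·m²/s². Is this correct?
Units of each symbol in ρ = m/V:
  m (mass): kg
  V (volume): m³  → in the denominator, contributes 1/m³

Multiplying the contributions: [kg] · [1/m³]
Adding exponents of each base unit: kg: 1, m: -3
SI base units of density: kg/m³

The claimed units kg·m²/s² (exponents kg: 1, m: 2, s: -2) do not match the derived units kg/m³ (exponents kg: 1, m: -3), so the claim is incorrect.

Answer: No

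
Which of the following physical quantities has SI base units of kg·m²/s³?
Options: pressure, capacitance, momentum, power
Checking the SI base units of each option:
  pressure (P = F/A): kg/(m·s²)  ✗
  capacitance (C = Q/V): s⁴·A²/(kg·m²)  ✗
  momentum (p = mv): kg·m/s  ✗
  power (P = W/t): kg·m²/s³  ✓ matches

Only power has units kg·m²/s³.

Answer: power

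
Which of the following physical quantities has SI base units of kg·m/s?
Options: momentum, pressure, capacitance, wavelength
Checking the SI base units of each option:
  momentum (p = mv): kg·m/s  ✓ matches
  pressure (P = F/A): kg/(m·s²)  ✗
  capacitance (C = Q/V): s⁴·A²/(kg·m²)  ✗
  wavelength (λ = v/f): m  ✗

Only momentum has units kg·m/s.

Answer: momentum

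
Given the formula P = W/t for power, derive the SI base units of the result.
Units of each symbol in P = W/t:
  W (work): kg·m²/s²
  t (time): s  → in the denominator, contributes 1/s

Multiplying the contributions: [kg·m²/s²] · [1/s]
Adding exponents of each base unit: kg: 1, m: 2, s: -3
SI base units of power: kg·m²/s³

Answer: kg·m²/s³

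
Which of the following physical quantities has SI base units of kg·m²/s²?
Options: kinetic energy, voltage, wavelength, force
Checking the SI base units of each option:
  kinetic energy (E = ½mv²): kg·m²/s²  ✓ matches
  voltage (V = IR): kg·m²/(s³·A)  ✗
  wavelength (λ = v/f): m  ✗
  force (F = ma): kg·m/s²  ✗

Only kinetic energy has units kg·m²/s².

Answer: kinetic energy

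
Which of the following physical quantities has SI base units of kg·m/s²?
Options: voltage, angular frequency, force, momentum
Checking the SI base units of each option:
  voltage (V = IR): kg·m²/(s³·A)  ✗
  angular frequency (ω = 2πf): 1/s  ✗
  force (F = ma): kg·m/s²  ✓ matches
  momentum (p = mv): kg·m/s  ✗

Only force has units kg·m/s².

Answer: force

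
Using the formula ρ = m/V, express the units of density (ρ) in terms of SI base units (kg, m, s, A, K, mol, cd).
Units of each symbol in ρ = m/V:
  m (mass): kg
  V (volume): m³  → in the denominator, contributes 1/m³

Multiplying the contributions: [kg] · [1/m³]
Adding exponents of each base unit: kg: 1, m: -3
SI base units of density: kg/m³

Answer: kg/m³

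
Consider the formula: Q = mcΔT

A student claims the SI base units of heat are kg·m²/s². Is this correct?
Units of each symbol in Q = mcΔT:
  m (mass): kg
  c (specific heat capacity, in J/(kg·K)): m²/(s²·K)
  ΔT (temperature change): K

Multiplying the contributions: [kg] · [m²/(s²·K)] · [K]
Adding exponents of each base unit: kg: 1, m: 2, s: -2
SI base units of heat: kg·m²/s²

The claimed units kg·m²/s² match the derived units, so the claim is correct.

Answer: Yes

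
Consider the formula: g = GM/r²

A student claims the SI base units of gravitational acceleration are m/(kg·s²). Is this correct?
Units of each symbol in g = GM/r²:
  G (gravitational constant): m³/(kg·s²)
  M (mass): kg
  r (distance): m  → to the power 2 in the denominator, contributes 1/m²

Multiplying the contributions: [m³/(kg·s²)] · [kg] · [1/m²]
Adding exponents of each base unit: m: 1, s: -2
SI base units of gravitational acceleration: m/s²

The claimed units m/(kg·s²) (exponents kg: -1, m: 1, s: -2) do not match the derived units m/s² (exponents m: 1, s: -2), so the claim is incorrect.

Answer: No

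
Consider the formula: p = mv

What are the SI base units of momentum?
Units of each symbol in p = mv:
  m (mass): kg
  v (velocity): m/s

Multiplying the contributions: [kg] · [m/s]
Adding exponents of each base unit: kg: 1, m: 1, s: -1
SI base units of momentum: kg·m/s

Answer: kg·m/s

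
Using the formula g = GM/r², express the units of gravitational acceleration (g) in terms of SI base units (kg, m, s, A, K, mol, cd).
Units of each symbol in g = GM/r²:
  G (gravitational constant): m³/(kg·s²)
  M (mass): kg
  r (distance): m  → to the power 2 in the denominator, contributes 1/m²

Multiplying the contributions: [m³/(kg·s²)] · [kg] · [1/m²]
Adding exponents of each base unit: m: 1, s: -2
SI base units of gravitational acceleration: m/s²

Answer: m/s²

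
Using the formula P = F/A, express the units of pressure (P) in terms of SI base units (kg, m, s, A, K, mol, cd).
Units of each symbol in P = F/A:
  F (force): kg·m/s²
  A (area): m²  → in the denominator, contributes 1/m²

Multiplying the contributions: [kg·m/s²] · [1/m²]
Adding exponents of each base unit: kg: 1, m: -1, s: -2
SI base units of pressure: kg/(m·s²)

Answer: kg/(m·s²)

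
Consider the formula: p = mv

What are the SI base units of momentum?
Units of each symbol in p = mv:
  m (mass): kg
  v (velocity): m/s

Multiplying the contributions: [kg] · [m/s]
Adding exponents of each base unit: kg: 1, m: 1, s: -1
SI base units of momentum: kg·m/s

Answer: kg·m/s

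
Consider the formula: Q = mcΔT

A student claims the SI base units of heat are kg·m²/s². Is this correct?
Units of each symbol in Q = mcΔT:
  m (mass): kg
  c (specific heat capacity, in J/(kg·K)): m²/(s²·K)
  ΔT (temperature change): K

Multiplying the contributions: [kg] · [m²/(s²·K)] · [K]
Adding exponents of each base unit: kg: 1, m: 2, s: -2
SI base units of heat: kg·m²/s²

The claimed units kg·m²/s² match the derived units, so the claim is correct.

Answer: Yes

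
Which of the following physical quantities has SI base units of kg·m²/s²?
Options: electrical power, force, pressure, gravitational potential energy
Checking the SI base units of each option:
  electrical power (P = IV): kg·m²/s³  ✗
  force (F = ma): kg·m/s²  ✗
  pressure (P = F/A): kg/(m·s²)  ✗
  gravitational potential energy (U = -GMm/r): kg·m²/s²  ✓ matches

Only gravitational potential energy has units kg·m²/s².

Answer: gravitational potential energy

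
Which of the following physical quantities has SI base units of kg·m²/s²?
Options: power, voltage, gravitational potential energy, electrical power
Checking the SI base units of each option:
  power (P = W/t): kg·m²/s³  ✗
  voltage (V = IR): kg·m²/(s³·A)  ✗
  gravitational potential energy (U = -GMm/r): kg·m²/s²  ✓ matches
  electrical power (P = IV): kg·m²/s³  ✗

Only gravitational potential energy has units kg·m²/s².

Answer: gravitational potential energy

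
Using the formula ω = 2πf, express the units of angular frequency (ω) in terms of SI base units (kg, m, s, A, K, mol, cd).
Units of each symbol in ω = 2πf:
  f (frequency): 1/s
  The factor 2π is dimensionless.

Multiplying the contributions: [1/s]
Adding exponents of each base unit: s: -1
SI base units of angular frequency: 1/s

Answer: 1/s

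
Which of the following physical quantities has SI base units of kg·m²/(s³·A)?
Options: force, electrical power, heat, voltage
Checking the SI base units of each option:
  force (F = ma): kg·m/s²  ✗
  electrical power (P = IV): kg·m²/s³  ✗
  heat (Q = mcΔT): kg·m²/s²  ✗
  voltage (V = IR): kg·m²/(s³·A)  ✓ matches

Only voltage has units kg·m²/(s³·A).

Answer: voltage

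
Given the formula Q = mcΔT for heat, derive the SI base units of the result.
Units of each symbol in Q = mcΔT:
  m (mass): kg
  c (specific heat capacity, in J/(kg·K)): m²/(s²·K)
  ΔT (temperature change): K

Multiplying the contributions: [kg] · [m²/(s²·K)] · [K]
Adding exponents of each base unit: kg: 1, m: 2, s: -2
SI base units of heat: kg·m²/s²

Answer: kg·m²/s²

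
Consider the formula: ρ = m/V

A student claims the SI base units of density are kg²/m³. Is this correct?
Units of each symbol in ρ = m/V:
  m (mass): kg
  V (volume): m³  → in the denominator, contributes 1/m³

Multiplying the contributions: [kg] · [1/m³]
Adding exponents of each base unit: kg: 1, m: -3
SI base units of density: kg/m³

The claimed units kg²/m³ (exponents kg: 2, m: -3) do not match the derived units kg/m³ (exponents kg: 1, m: -3), so the claim is incorrect.

Answer: No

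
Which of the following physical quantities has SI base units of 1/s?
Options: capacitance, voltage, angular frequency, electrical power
Checking the SI base units of each option:
  capacitance (C = Q/V): s⁴·A²/(kg·m²)  ✗
  voltage (V = IR): kg·m²/(s³·A)  ✗
  angular frequency (ω = 2πf): 1/s  ✓ matches
  electrical power (P = IV): kg·m²/s³  ✗

Only angular frequency has units 1/s.

Answer: angular frequency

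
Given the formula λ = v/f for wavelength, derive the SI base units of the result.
Units of each symbol in λ = v/f:
  v (wave speed): m/s
  f (frequency): 1/s  → in the denominator, contributes s

Multiplying the contributions: [m/s] · [s]
Adding exponents of each base unit: m: 1
SI base units of wavelength: m

Answer: m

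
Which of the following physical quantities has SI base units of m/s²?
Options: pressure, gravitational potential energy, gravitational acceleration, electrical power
Checking the SI base units of each option:
  pressure (P = F/A): kg/(m·s²)  ✗
  gravitational potential energy (U = -GMm/r): kg·m²/s²  ✗
  gravitational acceleration (g = GM/r²): m/s²  ✓ matches
  electrical power (P = IV): kg·m²/s³  ✗

Only gravitational acceleration has units m/s².

Answer: gravitational acceleration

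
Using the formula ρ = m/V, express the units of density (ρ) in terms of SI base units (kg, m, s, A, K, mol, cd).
Units of each symbol in ρ = m/V:
  m (mass): kg
  V (volume): m³  → in the denominator, contributes 1/m³

Multiplying the contributions: [kg] · [1/m³]
Adding exponents of each base unit: kg: 1, m: -3
SI base units of density: kg/m³

Answer: kg/m³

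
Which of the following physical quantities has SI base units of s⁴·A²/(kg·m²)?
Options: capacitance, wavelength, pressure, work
Checking the SI base units of each option:
  capacitance (C = Q/V): s⁴·A²/(kg·m²)  ✓ matches
  wavelength (λ = v/f): m  ✗
  pressure (P = F/A): kg/(m·s²)  ✗
  work (W = Fd): kg·m²/s²  ✗

Only capacitance has units s⁴·A²/(kg·m²).

Answer: capacitance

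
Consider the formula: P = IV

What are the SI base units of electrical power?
Units of each symbol in P = IV:
  I (current): A
  V (voltage, in volts): kg·m²/(s³·A)

Multiplying the contributions: [A] · [kg·m²/(s³·A)]
Adding exponents of each base unit: kg: 1, m: 2, s: -3
SI base units of electrical power: kg·m²/s³

Answer: kg·m²/s³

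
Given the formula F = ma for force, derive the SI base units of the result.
Units of each symbol in F = ma:
  m (mass): kg
  a (acceleration): m/s²

Multiplying the contributions: [kg] · [m/s²]
Adding exponents of each base unit: kg: 1, m: 1, s: -2
SI base units of force: kg·m/s²

Answer: kg·m/s²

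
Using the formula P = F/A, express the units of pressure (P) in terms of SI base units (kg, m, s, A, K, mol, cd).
Units of each symbol in P = F/A:
  F (force): kg·m/s²
  A (area): m²  → in the denominator, contributes 1/m²

Multiplying the contributions: [kg·m/s²] · [1/m²]
Adding exponents of each base unit: kg: 1, m: -1, s: -2
SI base units of pressure: kg/(m·s²)

Answer: kg/(m·s²)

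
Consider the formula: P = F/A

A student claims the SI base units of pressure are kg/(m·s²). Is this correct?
Units of each symbol in P = F/A:
  F (force): kg·m/s²
  A (area): m²  → in the denominator, contributes 1/m²

Multiplying the contributions: [kg·m/s²] · [1/m²]
Adding exponents of each base unit: kg: 1, m: -1, s: -2
SI base units of pressure: kg/(m·s²)

The claimed units kg/(m·s²) match the derived units, so the claim is correct.

Answer: Yes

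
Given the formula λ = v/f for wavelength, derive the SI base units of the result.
Units of each symbol in λ = v/f:
  v (wave speed): m/s
  f (frequency): 1/s  → in the denominator, contributes s

Multiplying the contributions: [m/s] · [s]
Adding exponents of each base unit: m: 1
SI base units of wavelength: m

Answer: m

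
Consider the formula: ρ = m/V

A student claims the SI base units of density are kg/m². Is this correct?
Units of each symbol in ρ = m/V:
  m (mass): kg
  V (volume): m³  → in the denominator, contributes 1/m³

Multiplying the contributions: [kg] · [1/m³]
Adding exponents of each base unit: kg: 1, m: -3
SI base units of density: kg/m³

The claimed units kg/m² (exponents kg: 1, m: -2) do not match the derived units kg/m³ (exponents kg: 1, m: -3), so the claim is incorrect.

Answer: No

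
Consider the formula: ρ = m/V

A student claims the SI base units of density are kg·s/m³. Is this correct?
Units of each symbol in ρ = m/V:
  m (mass): kg
  V (volume): m³  → in the denominator, contributes 1/m³

Multiplying the contributions: [kg] · [1/m³]
Adding exponents of each base unit: kg: 1, m: -3
SI base units of density: kg/m³

The claimed units kg·s/m³ (exponents kg: 1, m: -3, s: 1) do not match the derived units kg/m³ (exponents kg: 1, m: -3), so the claim is incorrect.

Answer: No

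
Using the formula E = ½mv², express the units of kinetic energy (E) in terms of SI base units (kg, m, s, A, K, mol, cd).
Units of each symbol in E = ½mv²:
  m (mass): kg
  v (speed): m/s  → to the power 2, contributes m²/s²
  The factor ½ is dimensionless.

Multiplying the contributions: [kg] · [m²/s²]
Adding exponents of each base unit: kg: 1, m: 2, s: -2
SI base units of kinetic energy: kg·m²/s²

Answer: kg·m²/s²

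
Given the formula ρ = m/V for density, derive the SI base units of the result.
Units of each symbol in ρ = m/V:
  m (mass): kg
  V (volume): m³  → in the denominator, contributes 1/m³

Multiplying the contributions: [kg] · [1/m³]
Adding exponents of each base unit: kg: 1, m: -3
SI base units of density: kg/m³

Answer: kg/m³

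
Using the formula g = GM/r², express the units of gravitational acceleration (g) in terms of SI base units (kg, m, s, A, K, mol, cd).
Units of each symbol in g = GM/r²:
  G (gravitational constant): m³/(kg·s²)
  M (mass): kg
  r (distance): m  → to the power 2 in the denominator, contributes 1/m²

Multiplying the contributions: [m³/(kg·s²)] · [kg] · [1/m²]
Adding exponents of each base unit: m: 1, s: -2
SI base units of gravitational acceleration: m/s²

Answer: m/s²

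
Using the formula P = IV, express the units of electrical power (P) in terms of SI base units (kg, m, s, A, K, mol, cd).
Units of each symbol in P = IV:
  I (current): A
  V (voltage, in volts): kg·m²/(s³·A)

Multiplying the contributions: [A] · [kg·m²/(s³·A)]
Adding exponents of each base unit: kg: 1, m: 2, s: -3
SI base units of electrical power: kg·m²/s³

Answer: kg·m²/s³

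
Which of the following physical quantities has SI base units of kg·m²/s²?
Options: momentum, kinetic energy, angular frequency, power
Checking the SI base units of each option:
  momentum (p = mv): kg·m/s  ✗
  kinetic energy (E = ½mv²): kg·m²/s²  ✓ matches
  angular frequency (ω = 2πf): 1/s  ✗
  power (P = W/t): kg·m²/s³  ✗

Only kinetic energy has units kg·m²/s².

Answer: kinetic energy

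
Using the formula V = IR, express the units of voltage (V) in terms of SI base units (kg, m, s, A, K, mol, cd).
Units of each symbol in V = IR:
  I (current): A
  R (resistance, in ohms): kg·m²/(s³·A²)

Multiplying the contributions: [A] · [kg·m²/(s³·A²)]
Adding exponents of each base unit: kg: 1, m: 2, s: -3, A: -1
SI base units of voltage: kg·m²/(s³·A)

Answer: kg·m²/(s³·A)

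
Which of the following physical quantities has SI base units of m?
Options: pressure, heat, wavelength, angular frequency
Checking the SI base units of each option:
  pressure (P = F/A): kg/(m·s²)  ✗
  heat (Q = mcΔT): kg·m²/s²  ✗
  wavelength (λ = v/f): m  ✓ matches
  angular frequency (ω = 2πf): 1/s  ✗

Only wavelength has units m.

Answer: wavelength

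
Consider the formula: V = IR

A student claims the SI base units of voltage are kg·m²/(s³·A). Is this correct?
Units of each symbol in V = IR:
  I (current): A
  R (resistance, in ohms): kg·m²/(s³·A²)

Multiplying the contributions: [A] · [kg·m²/(s³·A²)]
Adding exponents of each base unit: kg: 1, m: 2, s: -3, A: -1
SI base units of voltage: kg·m²/(s³·A)

The claimed units kg·m²/(s³·A) match the derived units, so the claim is correct.

Answer: Yes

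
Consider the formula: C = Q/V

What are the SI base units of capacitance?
Units of each symbol in C = Q/V:
  Q (charge, in coulombs): s·A
  V (voltage, in volts): kg·m²/(s³·A)  → in the denominator, contributes s³·A/(kg·m²)

Multiplying the contributions: [s·A] · [s³·A/(kg·m²)]
Adding exponents of each base unit: kg: -1, m: -2, s: 4, A: 2
SI base units of capacitance: s⁴·A²/(kg·m²)

Answer: s⁴·A²/(kg·m²)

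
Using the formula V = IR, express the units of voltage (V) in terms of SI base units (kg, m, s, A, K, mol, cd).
Units of each symbol in V = IR:
  I (current): A
  R (resistance, in ohms): kg·m²/(s³·A²)

Multiplying the contributions: [A] · [kg·m²/(s³·A²)]
Adding exponents of each base unit: kg: 1, m: 2, s: -3, A: -1
SI base units of voltage: kg·m²/(s³·A)

Answer: kg·m²/(s³·A)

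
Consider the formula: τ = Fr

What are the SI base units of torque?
Units of each symbol in τ = Fr:
  F (force): kg·m/s²
  r (lever arm): m

Multiplying the contributions: [kg·m/s²] · [m]
Adding exponents of each base unit: kg: 1, m: 2, s: -2
SI base units of torque: kg·m²/s²

Answer: kg·m²/s²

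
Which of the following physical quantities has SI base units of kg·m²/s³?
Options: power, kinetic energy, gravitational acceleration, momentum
Checking the SI base units of each option:
  power (P = W/t): kg·m²/s³  ✓ matches
  kinetic energy (E = ½mv²): kg·m²/s²  ✗
  gravitational acceleration (g = GM/r²): m/s²  ✗
  momentum (p = mv): kg·m/s  ✗

Only power has units kg·m²/s³.

Answer: power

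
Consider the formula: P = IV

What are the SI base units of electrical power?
Units of each symbol in P = IV:
  I (current): A
  V (voltage, in volts): kg·m²/(s³·A)

Multiplying the contributions: [A] · [kg·m²/(s³·A)]
Adding exponents of each base unit: kg: 1, m: 2, s: -3
SI base units of electrical power: kg·m²/s³

Answer: kg·m²/s³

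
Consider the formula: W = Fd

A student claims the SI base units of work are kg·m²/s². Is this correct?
Units of each symbol in W = Fd:
  F (force): kg·m/s²
  d (displacement): m

Multiplying the contributions: [kg·m/s²] · [m]
Adding exponents of each base unit: kg: 1, m: 2, s: -2
SI base units of work: kg·m²/s²

The claimed units kg·m²/s² match the derived units, so the claim is correct.

Answer: Yes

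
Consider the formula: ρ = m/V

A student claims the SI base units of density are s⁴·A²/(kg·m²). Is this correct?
Units of each symbol in ρ = m/V:
  m (mass): kg
  V (volume): m³  → in the denominator, contributes 1/m³

Multiplying the contributions: [kg] · [1/m³]
Adding exponents of each base unit: kg: 1, m: -3
SI base units of density: kg/m³

The claimed units s⁴·A²/(kg·m²) (exponents kg: -1, m: -2, s: 4, A: 2) do not match the derived units kg/m³ (exponents kg: 1, m: -3), so the claim is incorrect.

Answer: No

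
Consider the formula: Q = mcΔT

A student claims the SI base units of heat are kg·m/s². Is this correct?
Units of each symbol in Q = mcΔT:
  m (mass): kg
  c (specific heat capacity, in J/(kg·K)): m²/(s²·K)
  ΔT (temperature change): K

Multiplying the contributions: [kg] · [m²/(s²·K)] · [K]
Adding exponents of each base unit: kg: 1, m: 2, s: -2
SI base units of heat: kg·m²/s²

The claimed units kg·m/s² (exponents kg: 1, m: 1, s: -2) do not match the derived units kg·m²/s² (exponents kg: 1, m: 2, s: -2), so the claim is incorrect.

Answer: No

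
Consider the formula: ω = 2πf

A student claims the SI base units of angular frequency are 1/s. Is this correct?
Units of each symbol in ω = 2πf:
  f (frequency): 1/s
  The factor 2π is dimensionless.

Multiplying the contributions: [1/s]
Adding exponents of each base unit: s: -1
SI base units of angular frequency: 1/s

The claimed units 1/s match the derived units, so the claim is correct.

Answer: Yes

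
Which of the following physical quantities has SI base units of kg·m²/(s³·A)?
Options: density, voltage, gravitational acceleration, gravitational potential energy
Checking the SI base units of each option:
  density (ρ = m/V): kg/m³  ✗
  voltage (V = IR): kg·m²/(s³·A)  ✓ matches
  gravitational acceleration (g = GM/r²): m/s²  ✗
  gravitational potential energy (U = -GMm/r): kg·m²/s²  ✗

Only voltage has units kg·m²/(s³·A).

Answer: voltage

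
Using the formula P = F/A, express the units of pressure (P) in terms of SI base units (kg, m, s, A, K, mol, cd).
Units of each symbol in P = F/A:
  F (force): kg·m/s²
  A (area): m²  → in the denominator, contributes 1/m²

Multiplying the contributions: [kg·m/s²] · [1/m²]
Adding exponents of each base unit: kg: 1, m: -1, s: -2
SI base units of pressure: kg/(m·s²)

Answer: kg/(m·s²)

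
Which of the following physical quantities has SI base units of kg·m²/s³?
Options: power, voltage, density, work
Checking the SI base units of each option:
  power (P = W/t): kg·m²/s³  ✓ matches
  voltage (V = IR): kg·m²/(s³·A)  ✗
  density (ρ = m/V): kg/m³  ✗
  work (W = Fd): kg·m²/s²  ✗

Only power has units kg·m²/s³.

Answer: power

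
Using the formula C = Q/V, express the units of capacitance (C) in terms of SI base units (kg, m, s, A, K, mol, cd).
Units of each symbol in C = Q/V:
  Q (charge, in coulombs): s·A
  V (voltage, in volts): kg·m²/(s³·A)  → in the denominator, contributes s³·A/(kg·m²)

Multiplying the contributions: [s·A] · [s³·A/(kg·m²)]
Adding exponents of each base unit: kg: -1, m: -2, s: 4, A: 2
SI base units of capacitance: s⁴·A²/(kg·m²)

Answer: s⁴·A²/(kg·m²)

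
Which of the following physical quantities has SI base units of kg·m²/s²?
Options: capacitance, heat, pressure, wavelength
Checking the SI base units of each option:
  capacitance (C = Q/V): s⁴·A²/(kg·m²)  ✗
  heat (Q = mcΔT): kg·m²/s²  ✓ matches
  pressure (P = F/A): kg/(m·s²)  ✗
  wavelength (λ = v/f): m  ✗

Only heat has units kg·m²/s².

Answer: heat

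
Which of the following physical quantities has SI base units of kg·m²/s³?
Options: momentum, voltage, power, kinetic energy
Checking the SI base units of each option:
  momentum (p = mv): kg·m/s  ✗
  voltage (V = IR): kg·m²/(s³·A)  ✗
  power (P = W/t): kg·m²/s³  ✓ matches
  kinetic energy (E = ½mv²): kg·m²/s²  ✗

Only power has units kg·m²/s³.

Answer: power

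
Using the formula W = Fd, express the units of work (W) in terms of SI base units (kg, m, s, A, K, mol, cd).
Units of each symbol in W = Fd:
  F (force): kg·m/s²
  d (displacement): m

Multiplying the contributions: [kg·m/s²] · [m]
Adding exponents of each base unit: kg: 1, m: 2, s: -2
SI base units of work: kg·m²/s²

Answer: kg·m²/s²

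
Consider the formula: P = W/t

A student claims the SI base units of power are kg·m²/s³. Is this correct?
Units of each symbol in P = W/t:
  W (work): kg·m²/s²
  t (time): s  → in the denominator, contributes 1/s

Multiplying the contributions: [kg·m²/s²] · [1/s]
Adding exponents of each base unit: kg: 1, m: 2, s: -3
SI base units of power: kg·m²/s³

The claimed units kg·m²/s³ match the derived units, so the claim is correct.

Answer: Yes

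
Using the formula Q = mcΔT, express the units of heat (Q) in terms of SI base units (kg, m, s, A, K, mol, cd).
Units of each symbol in Q = mcΔT:
  m (mass): kg
  c (specific heat capacity, in J/(kg·K)): m²/(s²·K)
  ΔT (temperature change): K

Multiplying the contributions: [kg] · [m²/(s²·K)] · [K]
Adding exponents of each base unit: kg: 1, m: 2, s: -2
SI base units of heat: kg·m²/s²

Answer: kg·m²/s²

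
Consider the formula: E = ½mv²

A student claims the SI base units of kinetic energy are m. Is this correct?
Units of each symbol in E = ½mv²:
  m (mass): kg
  v (speed): m/s  → to the power 2, contributes m²/s²
  The factor ½ is dimensionless.

Multiplying the contributions: [kg] · [m²/s²]
Adding exponents of each base unit: kg: 1, m: 2, s: -2
SI base units of kinetic energy: kg·m²/s²

The claimed units m (exponents m: 1) do not match the derived units kg·m²/s² (exponents kg: 1, m: 2, s: -2), so the claim is incorrect.

Answer: No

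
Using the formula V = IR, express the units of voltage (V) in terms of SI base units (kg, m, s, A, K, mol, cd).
Units of each symbol in V = IR:
  I (current): A
  R (resistance, in ohms): kg·m²/(s³·A²)

Multiplying the contributions: [A] · [kg·m²/(s³·A²)]
Adding exponents of each base unit: kg: 1, m: 2, s: -3, A: -1
SI base units of voltage: kg·m²/(s³·A)

Answer: kg·m²/(s³·A)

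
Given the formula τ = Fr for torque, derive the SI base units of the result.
Units of each symbol in τ = Fr:
  F (force): kg·m/s²
  r (lever arm): m

Multiplying the contributions: [kg·m/s²] · [m]
Adding exponents of each base unit: kg: 1, m: 2, s: -2
SI base units of torque: kg·m²/s²

Answer: kg·m²/s²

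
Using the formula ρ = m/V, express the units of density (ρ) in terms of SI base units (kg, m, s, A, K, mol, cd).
Units of each symbol in ρ = m/V:
  m (mass): kg
  V (volume): m³  → in the denominator, contributes 1/m³

Multiplying the contributions: [kg] · [1/m³]
Adding exponents of each base unit: kg: 1, m: -3
SI base units of density: kg/m³

Answer: kg/m³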